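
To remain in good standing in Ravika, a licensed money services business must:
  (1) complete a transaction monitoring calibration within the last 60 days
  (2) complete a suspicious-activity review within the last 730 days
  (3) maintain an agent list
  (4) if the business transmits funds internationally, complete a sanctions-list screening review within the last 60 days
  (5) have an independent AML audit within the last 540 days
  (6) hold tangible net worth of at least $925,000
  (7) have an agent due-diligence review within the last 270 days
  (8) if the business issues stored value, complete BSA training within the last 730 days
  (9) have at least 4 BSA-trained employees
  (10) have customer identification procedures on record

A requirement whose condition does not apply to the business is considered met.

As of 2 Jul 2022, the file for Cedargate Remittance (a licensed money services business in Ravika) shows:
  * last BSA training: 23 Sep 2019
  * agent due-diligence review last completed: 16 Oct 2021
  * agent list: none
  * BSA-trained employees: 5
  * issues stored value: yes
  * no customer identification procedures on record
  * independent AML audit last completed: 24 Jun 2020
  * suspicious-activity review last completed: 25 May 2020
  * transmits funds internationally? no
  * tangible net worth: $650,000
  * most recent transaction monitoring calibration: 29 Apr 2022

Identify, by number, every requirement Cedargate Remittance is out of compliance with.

1, 2, 3, 5, 6, 8, 10

1. transaction monitoring calibration 64 days ago vs limit 60 → not met
2. suspicious-activity review 768 days ago vs limit 730 → not met
3. agent list absent → not met
4. condition 'transmits funds internationally' does not hold → requirement n/a → met
5. independent AML audit 738 days ago vs limit 540 → not met
6. tangible net worth $650,000 < $925,000 → not met
7. agent due-diligence review 259 days ago vs limit 270 → met
8. condition 'issues stored value' holds; BSA training 1013 days ago vs limit 730 → not met
9. BSA-trained employees 5 ≥ 4 → met
10. customer identification procedures absent → not met
Not met: 1, 2, 3, 5, 6, 8, 10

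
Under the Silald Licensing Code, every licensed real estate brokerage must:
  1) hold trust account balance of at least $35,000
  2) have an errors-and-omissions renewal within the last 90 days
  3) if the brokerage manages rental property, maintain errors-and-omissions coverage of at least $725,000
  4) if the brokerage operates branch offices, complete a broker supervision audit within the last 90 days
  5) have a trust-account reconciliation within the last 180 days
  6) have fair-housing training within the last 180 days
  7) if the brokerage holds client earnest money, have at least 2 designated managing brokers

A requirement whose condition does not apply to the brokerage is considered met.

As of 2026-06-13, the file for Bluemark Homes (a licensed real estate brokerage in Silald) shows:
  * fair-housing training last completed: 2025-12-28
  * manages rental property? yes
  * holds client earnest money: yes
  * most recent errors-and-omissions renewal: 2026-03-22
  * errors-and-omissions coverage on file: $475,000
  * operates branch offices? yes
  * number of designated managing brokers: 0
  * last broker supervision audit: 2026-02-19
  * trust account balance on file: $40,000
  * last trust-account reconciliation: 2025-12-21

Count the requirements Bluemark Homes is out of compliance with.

3

1. trust account balance $40,000 ≥ $35,000 → met
2. errors-and-omissions renewal 83 days ago vs limit 90 → met
3. condition 'manages rental property' holds; errors-and-omissions coverage $475,000 < $725,000 → not met
4. condition 'operates branch offices' holds; broker supervision audit 114 days ago vs limit 90 → not met
5. trust-account reconciliation 174 days ago vs limit 180 → met
6. fair-housing training 167 days ago vs limit 180 → met
7. condition 'holds client earnest money' holds; designated managing brokers 0 < 2 → not met
Not met: 3 of 7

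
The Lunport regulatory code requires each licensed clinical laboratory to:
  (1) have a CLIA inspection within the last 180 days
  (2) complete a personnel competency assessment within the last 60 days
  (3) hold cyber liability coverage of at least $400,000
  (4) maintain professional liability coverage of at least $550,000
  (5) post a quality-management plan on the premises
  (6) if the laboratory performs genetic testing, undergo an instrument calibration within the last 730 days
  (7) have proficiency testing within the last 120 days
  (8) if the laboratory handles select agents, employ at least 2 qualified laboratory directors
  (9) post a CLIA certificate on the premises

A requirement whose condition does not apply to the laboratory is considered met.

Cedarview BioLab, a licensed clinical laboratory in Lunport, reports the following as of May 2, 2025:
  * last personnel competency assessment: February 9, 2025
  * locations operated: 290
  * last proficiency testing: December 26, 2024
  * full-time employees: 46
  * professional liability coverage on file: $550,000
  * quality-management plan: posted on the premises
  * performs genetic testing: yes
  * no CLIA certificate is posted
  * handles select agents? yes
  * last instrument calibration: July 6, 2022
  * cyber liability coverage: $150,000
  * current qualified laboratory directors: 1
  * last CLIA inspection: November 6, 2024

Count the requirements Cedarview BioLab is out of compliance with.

1. CLIA inspection 177 days ago vs limit 180 → met
2. personnel competency assessment 82 days ago vs limit 60 → not met
3. cyber liability coverage $150,000 < $400,000 → not met
4. professional liability coverage $550,000 ≥ $550,000 → met
5. quality-management plan present → met
6. condition 'performs genetic testing' holds; instrument calibration 1031 days ago vs limit 730 → not met
7. proficiency testing 127 days ago vs limit 120 → not met
8. condition 'handles select agents' holds; qualified laboratory directors 1 < 2 → not met
9. CLIA certificate absent → not met
Not met: 6 of 9

6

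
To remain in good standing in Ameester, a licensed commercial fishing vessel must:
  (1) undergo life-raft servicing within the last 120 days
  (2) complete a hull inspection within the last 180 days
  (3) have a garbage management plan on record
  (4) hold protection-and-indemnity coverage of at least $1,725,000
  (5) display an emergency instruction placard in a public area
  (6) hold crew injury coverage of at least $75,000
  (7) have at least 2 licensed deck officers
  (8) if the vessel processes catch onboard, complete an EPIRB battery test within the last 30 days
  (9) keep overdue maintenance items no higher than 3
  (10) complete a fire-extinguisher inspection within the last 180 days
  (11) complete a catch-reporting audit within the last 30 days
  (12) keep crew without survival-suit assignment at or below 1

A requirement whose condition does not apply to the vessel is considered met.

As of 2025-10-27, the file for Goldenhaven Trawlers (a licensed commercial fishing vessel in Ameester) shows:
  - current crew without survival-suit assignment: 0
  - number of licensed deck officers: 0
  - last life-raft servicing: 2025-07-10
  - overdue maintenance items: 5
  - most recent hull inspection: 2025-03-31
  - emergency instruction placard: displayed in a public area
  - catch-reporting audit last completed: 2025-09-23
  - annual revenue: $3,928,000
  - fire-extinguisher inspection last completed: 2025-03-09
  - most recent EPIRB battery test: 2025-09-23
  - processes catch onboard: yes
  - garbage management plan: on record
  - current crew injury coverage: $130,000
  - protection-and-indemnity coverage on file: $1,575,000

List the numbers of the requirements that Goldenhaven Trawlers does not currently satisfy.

1. life-raft servicing 109 days ago vs limit 120 → met
2. hull inspection 210 days ago vs limit 180 → not met
3. garbage management plan present → met
4. protection-and-indemnity coverage $1,575,000 < $1,725,000 → not met
5. emergency instruction placard present → met
6. crew injury coverage $130,000 ≥ $75,000 → met
7. licensed deck officers 0 < 2 → not met
8. condition 'processes catch onboard' holds; EPIRB battery test 34 days ago vs limit 30 → not met
9. overdue maintenance items 5 > 3 → not met
10. fire-extinguisher inspection 232 days ago vs limit 180 → not met
11. catch-reporting audit 34 days ago vs limit 30 → not met
12. crew without survival-suit assignment 0 ≤ 1 → met
Not met: 2, 4, 7, 8, 9, 10, 11

2, 4, 7, 8, 9, 10, 11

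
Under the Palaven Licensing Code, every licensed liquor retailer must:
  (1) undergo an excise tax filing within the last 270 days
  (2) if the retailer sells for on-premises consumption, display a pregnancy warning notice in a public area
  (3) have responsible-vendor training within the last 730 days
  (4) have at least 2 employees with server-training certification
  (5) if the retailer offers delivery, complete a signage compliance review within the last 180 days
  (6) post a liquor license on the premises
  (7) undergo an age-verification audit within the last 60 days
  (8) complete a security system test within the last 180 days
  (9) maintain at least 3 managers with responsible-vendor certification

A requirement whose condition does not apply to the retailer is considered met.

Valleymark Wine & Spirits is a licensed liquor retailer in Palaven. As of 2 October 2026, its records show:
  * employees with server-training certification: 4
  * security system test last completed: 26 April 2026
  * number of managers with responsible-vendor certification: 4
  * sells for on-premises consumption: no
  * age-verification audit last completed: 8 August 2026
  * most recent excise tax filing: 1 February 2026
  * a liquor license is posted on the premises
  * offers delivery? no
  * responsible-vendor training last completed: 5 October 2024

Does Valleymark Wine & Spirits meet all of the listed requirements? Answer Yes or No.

Yes

1. excise tax filing 243 days ago vs limit 270 → met
2. condition 'sells for on-premises consumption' does not hold → requirement n/a → met
3. responsible-vendor training 727 days ago vs limit 730 → met
4. employees with server-training certification 4 ≥ 2 → met
5. condition 'offers delivery' does not hold → requirement n/a → met
6. liquor license present → met
7. age-verification audit 55 days ago vs limit 60 → met
8. security system test 159 days ago vs limit 180 → met
9. managers with responsible-vendor certification 4 ≥ 3 → met
All met.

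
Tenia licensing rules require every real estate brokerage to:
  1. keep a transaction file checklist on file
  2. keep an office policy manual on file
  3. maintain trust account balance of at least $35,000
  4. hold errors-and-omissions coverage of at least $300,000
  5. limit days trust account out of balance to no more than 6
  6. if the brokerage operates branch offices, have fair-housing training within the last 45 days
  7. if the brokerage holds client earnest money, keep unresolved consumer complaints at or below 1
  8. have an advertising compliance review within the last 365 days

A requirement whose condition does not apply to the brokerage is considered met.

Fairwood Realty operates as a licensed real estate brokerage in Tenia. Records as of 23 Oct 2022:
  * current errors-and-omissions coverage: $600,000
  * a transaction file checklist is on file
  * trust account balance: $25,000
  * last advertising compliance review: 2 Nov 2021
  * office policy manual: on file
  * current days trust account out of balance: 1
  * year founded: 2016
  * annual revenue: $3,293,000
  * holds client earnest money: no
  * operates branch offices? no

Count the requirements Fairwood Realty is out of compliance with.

1. transaction file checklist present → met
2. office policy manual present → met
3. trust account balance $25,000 < $35,000 → not met
4. errors-and-omissions coverage $600,000 ≥ $300,000 → met
5. days trust account out of balance 1 ≤ 6 → met
6. condition 'operates branch offices' does not hold → requirement n/a → met
7. condition 'holds client earnest money' does not hold → requirement n/a → met
8. advertising compliance review 355 days ago vs limit 365 → met
Not met: 1 of 8

1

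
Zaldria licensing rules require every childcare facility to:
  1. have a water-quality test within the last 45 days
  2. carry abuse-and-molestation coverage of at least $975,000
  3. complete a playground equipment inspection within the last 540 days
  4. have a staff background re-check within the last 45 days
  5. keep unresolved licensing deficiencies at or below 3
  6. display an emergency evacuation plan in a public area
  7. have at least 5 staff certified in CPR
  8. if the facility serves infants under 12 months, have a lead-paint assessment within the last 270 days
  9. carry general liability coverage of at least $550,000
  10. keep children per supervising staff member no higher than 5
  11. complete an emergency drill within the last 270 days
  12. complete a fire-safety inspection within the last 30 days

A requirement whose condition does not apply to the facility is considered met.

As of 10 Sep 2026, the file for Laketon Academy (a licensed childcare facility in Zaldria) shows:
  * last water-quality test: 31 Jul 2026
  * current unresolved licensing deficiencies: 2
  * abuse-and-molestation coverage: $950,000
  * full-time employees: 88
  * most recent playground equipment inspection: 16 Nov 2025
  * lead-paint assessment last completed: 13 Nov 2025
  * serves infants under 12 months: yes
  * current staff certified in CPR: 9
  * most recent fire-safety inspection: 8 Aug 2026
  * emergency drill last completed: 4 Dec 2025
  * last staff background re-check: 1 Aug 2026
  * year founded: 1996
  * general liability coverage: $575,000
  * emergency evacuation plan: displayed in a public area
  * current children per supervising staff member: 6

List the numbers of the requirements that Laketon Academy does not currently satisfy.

1. water-quality test 41 days ago vs limit 45 → met
2. abuse-and-molestation coverage $950,000 < $975,000 → not met
3. playground equipment inspection 298 days ago vs limit 540 → met
4. staff background re-check 40 days ago vs limit 45 → met
5. unresolved licensing deficiencies 2 ≤ 3 → met
6. emergency evacuation plan present → met
7. staff certified in CPR 9 ≥ 5 → met
8. condition 'serves infants under 12 months' holds; lead-paint assessment 301 days ago vs limit 270 → not met
9. general liability coverage $575,000 ≥ $550,000 → met
10. children per supervising staff member 6 > 5 → not met
11. emergency drill 280 days ago vs limit 270 → not met
12. fire-safety inspection 33 days ago vs limit 30 → not met
Not met: 2, 8, 10, 11, 12

2, 8, 10, 11, 12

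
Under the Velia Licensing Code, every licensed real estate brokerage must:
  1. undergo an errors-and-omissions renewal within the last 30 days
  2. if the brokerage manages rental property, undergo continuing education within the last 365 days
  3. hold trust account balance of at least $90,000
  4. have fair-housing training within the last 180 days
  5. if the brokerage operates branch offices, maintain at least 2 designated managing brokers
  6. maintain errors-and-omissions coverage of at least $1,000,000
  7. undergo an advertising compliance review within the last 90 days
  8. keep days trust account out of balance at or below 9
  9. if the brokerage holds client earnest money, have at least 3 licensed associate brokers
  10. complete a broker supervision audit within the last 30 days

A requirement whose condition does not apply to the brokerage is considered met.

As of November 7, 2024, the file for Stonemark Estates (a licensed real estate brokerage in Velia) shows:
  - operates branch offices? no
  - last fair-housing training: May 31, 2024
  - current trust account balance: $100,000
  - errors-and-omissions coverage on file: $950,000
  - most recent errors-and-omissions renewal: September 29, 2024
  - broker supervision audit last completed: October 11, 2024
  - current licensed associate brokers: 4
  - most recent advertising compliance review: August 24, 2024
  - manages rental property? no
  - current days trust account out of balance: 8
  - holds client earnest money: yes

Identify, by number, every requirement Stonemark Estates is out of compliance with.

1, 6

1. errors-and-omissions renewal 39 days ago vs limit 30 → not met
2. condition 'manages rental property' does not hold → requirement n/a → met
3. trust account balance $100,000 ≥ $90,000 → met
4. fair-housing training 160 days ago vs limit 180 → met
5. condition 'operates branch offices' does not hold → requirement n/a → met
6. errors-and-omissions coverage $950,000 < $1,000,000 → not met
7. advertising compliance review 75 days ago vs limit 90 → met
8. days trust account out of balance 8 ≤ 9 → met
9. condition 'holds client earnest money' holds; licensed associate brokers 4 ≥ 3 → met
10. broker supervision audit 27 days ago vs limit 30 → met
Not met: 1, 6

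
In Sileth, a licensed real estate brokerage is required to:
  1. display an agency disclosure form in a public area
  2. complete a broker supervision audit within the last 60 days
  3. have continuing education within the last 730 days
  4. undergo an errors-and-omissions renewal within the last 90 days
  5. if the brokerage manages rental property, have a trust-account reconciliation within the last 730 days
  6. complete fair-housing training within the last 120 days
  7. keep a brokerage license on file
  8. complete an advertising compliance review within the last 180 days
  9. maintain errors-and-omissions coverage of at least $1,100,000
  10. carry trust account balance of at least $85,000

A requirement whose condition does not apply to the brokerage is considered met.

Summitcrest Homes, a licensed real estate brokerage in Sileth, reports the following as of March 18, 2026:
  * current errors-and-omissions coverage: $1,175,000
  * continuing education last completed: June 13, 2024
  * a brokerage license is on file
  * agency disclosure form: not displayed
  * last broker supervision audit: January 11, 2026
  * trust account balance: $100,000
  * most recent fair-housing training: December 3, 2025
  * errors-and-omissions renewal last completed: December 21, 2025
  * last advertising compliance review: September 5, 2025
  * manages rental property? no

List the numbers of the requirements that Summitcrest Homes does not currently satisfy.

1, 2, 8

1. agency disclosure form absent → not met
2. broker supervision audit 66 days ago vs limit 60 → not met
3. continuing education 643 days ago vs limit 730 → met
4. errors-and-omissions renewal 87 days ago vs limit 90 → met
5. condition 'manages rental property' does not hold → requirement n/a → met
6. fair-housing training 105 days ago vs limit 120 → met
7. brokerage license present → met
8. advertising compliance review 194 days ago vs limit 180 → not met
9. errors-and-omissions coverage $1,175,000 ≥ $1,100,000 → met
10. trust account balance $100,000 ≥ $85,000 → met
Not met: 1, 2, 8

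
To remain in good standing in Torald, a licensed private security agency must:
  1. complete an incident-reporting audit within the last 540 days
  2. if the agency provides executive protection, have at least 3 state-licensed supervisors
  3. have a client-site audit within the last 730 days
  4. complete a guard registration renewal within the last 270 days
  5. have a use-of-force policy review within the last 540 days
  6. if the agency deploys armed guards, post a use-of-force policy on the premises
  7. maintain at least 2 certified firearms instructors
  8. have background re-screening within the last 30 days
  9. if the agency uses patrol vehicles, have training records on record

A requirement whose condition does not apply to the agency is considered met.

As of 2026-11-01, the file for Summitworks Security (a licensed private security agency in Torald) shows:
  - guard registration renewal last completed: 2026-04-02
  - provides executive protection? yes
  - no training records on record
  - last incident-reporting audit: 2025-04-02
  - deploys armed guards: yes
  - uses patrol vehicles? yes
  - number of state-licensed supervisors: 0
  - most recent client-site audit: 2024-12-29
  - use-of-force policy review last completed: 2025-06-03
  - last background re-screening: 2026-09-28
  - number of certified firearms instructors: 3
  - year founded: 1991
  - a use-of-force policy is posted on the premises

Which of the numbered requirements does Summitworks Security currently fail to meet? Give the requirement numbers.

1. incident-reporting audit 578 days ago vs limit 540 → not met
2. condition 'provides executive protection' holds; state-licensed supervisors 0 < 3 → not met
3. client-site audit 672 days ago vs limit 730 → met
4. guard registration renewal 213 days ago vs limit 270 → met
5. use-of-force policy review 516 days ago vs limit 540 → met
6. condition 'deploys armed guards' holds; use-of-force policy present → met
7. certified firearms instructors 3 ≥ 2 → met
8. background re-screening 34 days ago vs limit 30 → not met
9. condition 'uses patrol vehicles' holds; training records absent → not met
Not met: 1, 2, 8, 9

1, 2, 8, 9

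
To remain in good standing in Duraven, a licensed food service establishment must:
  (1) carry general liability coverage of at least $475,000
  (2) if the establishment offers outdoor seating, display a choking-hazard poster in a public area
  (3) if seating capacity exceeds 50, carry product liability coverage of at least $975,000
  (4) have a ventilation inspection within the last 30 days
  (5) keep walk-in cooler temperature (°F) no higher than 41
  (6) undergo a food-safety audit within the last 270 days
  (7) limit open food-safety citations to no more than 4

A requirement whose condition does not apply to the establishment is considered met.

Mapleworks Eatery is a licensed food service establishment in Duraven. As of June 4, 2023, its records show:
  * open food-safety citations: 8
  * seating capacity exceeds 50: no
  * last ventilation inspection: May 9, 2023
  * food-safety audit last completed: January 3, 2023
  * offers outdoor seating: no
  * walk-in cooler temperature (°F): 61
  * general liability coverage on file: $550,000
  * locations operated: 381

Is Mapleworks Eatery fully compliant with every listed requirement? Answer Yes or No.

1. general liability coverage $550,000 ≥ $475,000 → met
2. condition 'offers outdoor seating' does not hold → requirement n/a → met
3. condition 'seating capacity exceeds 50' does not hold → requirement n/a → met
4. ventilation inspection 26 days ago vs limit 30 → met
5. walk-in cooler temperature (°F) 61 > 41 → not met
6. food-safety audit 152 days ago vs limit 270 → met
7. open food-safety citations 8 > 4 → not met
Not met: 5, 7

No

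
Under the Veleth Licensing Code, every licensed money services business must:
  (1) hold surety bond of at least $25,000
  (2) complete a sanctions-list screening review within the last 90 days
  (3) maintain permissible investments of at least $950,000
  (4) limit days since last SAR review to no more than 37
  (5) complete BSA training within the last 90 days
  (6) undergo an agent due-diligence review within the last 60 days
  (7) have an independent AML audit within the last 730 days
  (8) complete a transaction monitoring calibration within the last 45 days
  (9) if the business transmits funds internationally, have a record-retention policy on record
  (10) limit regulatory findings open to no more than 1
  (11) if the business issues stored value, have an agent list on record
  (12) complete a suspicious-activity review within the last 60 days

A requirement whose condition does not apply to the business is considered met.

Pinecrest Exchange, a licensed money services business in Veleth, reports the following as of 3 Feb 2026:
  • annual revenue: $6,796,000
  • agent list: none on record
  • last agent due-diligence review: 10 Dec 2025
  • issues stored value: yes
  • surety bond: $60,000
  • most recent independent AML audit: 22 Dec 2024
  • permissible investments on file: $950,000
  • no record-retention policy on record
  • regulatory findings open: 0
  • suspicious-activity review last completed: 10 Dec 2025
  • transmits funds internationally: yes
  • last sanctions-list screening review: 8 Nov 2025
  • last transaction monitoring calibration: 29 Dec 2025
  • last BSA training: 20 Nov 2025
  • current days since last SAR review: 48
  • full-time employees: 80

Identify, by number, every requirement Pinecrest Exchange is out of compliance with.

4, 9, 11

1. surety bond $60,000 ≥ $25,000 → met
2. sanctions-list screening review 87 days ago vs limit 90 → met
3. permissible investments $950,000 ≥ $950,000 → met
4. days since last SAR review 48 > 37 → not met
5. BSA training 75 days ago vs limit 90 → met
6. agent due-diligence review 55 days ago vs limit 60 → met
7. independent AML audit 408 days ago vs limit 730 → met
8. transaction monitoring calibration 36 days ago vs limit 45 → met
9. condition 'transmits funds internationally' holds; record-retention policy absent → not met
10. regulatory findings open 0 ≤ 1 → met
11. condition 'issues stored value' holds; agent list absent → not met
12. suspicious-activity review 55 days ago vs limit 60 → met
Not met: 4, 9, 11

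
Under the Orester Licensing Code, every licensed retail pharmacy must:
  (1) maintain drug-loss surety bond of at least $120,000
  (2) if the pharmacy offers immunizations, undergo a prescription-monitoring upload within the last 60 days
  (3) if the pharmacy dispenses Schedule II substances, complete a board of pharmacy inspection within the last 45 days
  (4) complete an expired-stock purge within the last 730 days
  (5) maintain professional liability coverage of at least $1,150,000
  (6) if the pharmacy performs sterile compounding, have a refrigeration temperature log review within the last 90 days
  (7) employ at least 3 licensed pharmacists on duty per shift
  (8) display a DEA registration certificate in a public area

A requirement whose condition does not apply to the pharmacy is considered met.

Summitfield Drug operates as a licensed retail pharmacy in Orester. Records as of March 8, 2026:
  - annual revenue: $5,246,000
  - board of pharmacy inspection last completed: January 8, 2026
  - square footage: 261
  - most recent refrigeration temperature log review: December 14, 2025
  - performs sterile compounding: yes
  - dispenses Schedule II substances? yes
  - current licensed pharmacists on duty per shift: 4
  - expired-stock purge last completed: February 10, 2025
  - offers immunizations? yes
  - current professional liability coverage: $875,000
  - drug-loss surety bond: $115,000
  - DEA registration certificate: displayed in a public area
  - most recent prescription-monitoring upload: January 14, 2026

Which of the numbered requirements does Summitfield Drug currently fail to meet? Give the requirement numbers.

1, 3, 5

1. drug-loss surety bond $115,000 < $120,000 → not met
2. condition 'offers immunizations' holds; prescription-monitoring upload 53 days ago vs limit 60 → met
3. condition 'dispenses Schedule II substances' holds; board of pharmacy inspection 59 days ago vs limit 45 → not met
4. expired-stock purge 391 days ago vs limit 730 → met
5. professional liability coverage $875,000 < $1,150,000 → not met
6. condition 'performs sterile compounding' holds; refrigeration temperature log review 84 days ago vs limit 90 → met
7. licensed pharmacists on duty per shift 4 ≥ 3 → met
8. DEA registration certificate present → met
Not met: 1, 3, 5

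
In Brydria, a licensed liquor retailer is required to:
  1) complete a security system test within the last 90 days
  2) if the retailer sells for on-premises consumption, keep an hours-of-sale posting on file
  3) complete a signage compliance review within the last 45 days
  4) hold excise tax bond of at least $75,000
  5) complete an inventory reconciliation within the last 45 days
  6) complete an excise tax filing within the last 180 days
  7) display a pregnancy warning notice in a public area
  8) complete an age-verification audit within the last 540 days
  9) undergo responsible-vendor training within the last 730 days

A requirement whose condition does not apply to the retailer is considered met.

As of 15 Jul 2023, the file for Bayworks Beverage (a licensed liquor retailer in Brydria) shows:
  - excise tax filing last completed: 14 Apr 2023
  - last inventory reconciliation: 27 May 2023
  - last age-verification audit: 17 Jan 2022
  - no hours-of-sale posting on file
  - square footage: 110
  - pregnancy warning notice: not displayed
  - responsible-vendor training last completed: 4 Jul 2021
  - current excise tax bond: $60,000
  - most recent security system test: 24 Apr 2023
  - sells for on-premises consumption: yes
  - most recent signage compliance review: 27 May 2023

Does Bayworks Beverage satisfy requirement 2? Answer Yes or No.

2. condition 'sells for on-premises consumption' holds; hours-of-sale posting absent → not met

No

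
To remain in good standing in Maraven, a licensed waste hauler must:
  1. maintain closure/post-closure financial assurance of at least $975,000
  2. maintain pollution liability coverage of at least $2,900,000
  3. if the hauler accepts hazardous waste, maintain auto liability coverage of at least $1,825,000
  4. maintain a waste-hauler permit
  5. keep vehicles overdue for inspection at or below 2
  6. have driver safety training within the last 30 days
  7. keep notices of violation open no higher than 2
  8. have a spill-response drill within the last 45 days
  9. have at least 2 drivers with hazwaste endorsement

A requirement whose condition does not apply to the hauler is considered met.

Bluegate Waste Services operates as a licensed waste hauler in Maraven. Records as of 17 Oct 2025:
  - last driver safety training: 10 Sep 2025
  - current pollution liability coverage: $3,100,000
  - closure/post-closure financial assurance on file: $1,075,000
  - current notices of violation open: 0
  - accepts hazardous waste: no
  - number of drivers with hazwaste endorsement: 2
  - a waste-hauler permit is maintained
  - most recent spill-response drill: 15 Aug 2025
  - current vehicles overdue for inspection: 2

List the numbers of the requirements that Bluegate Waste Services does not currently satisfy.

6, 8

1. closure/post-closure financial assurance $1,075,000 ≥ $975,000 → met
2. pollution liability coverage $3,100,000 ≥ $2,900,000 → met
3. condition 'accepts hazardous waste' does not hold → requirement n/a → met
4. waste-hauler permit present → met
5. vehicles overdue for inspection 2 ≤ 2 → met
6. driver safety training 37 days ago vs limit 30 → not met
7. notices of violation open 0 ≤ 2 → met
8. spill-response drill 63 days ago vs limit 45 → not met
9. drivers with hazwaste endorsement 2 ≥ 2 → met
Not met: 6, 8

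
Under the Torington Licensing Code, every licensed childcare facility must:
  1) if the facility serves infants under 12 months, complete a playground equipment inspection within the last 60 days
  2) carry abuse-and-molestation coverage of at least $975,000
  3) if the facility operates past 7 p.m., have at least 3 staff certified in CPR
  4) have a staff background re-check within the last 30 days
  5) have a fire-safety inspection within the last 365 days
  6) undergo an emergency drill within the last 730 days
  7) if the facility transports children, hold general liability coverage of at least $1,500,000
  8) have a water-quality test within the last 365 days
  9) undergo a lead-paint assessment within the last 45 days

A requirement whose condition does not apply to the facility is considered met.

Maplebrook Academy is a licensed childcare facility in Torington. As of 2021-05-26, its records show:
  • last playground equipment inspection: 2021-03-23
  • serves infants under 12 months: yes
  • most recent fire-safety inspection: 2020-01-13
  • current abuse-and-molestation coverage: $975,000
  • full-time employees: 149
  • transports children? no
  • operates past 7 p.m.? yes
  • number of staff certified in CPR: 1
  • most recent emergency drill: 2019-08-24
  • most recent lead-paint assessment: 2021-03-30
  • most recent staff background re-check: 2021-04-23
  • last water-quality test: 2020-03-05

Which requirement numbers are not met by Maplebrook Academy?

1. condition 'serves infants under 12 months' holds; playground equipment inspection 64 days ago vs limit 60 → not met
2. abuse-and-molestation coverage $975,000 ≥ $975,000 → met
3. condition 'operates past 7 p.m.' holds; staff certified in CPR 1 < 3 → not met
4. staff background re-check 33 days ago vs limit 30 → not met
5. fire-safety inspection 499 days ago vs limit 365 → not met
6. emergency drill 641 days ago vs limit 730 → met
7. condition 'transports children' does not hold → requirement n/a → met
8. water-quality test 447 days ago vs limit 365 → not met
9. lead-paint assessment 57 days ago vs limit 45 → not met
Not met: 1, 3, 4, 5, 8, 9

1, 3, 4, 5, 8, 9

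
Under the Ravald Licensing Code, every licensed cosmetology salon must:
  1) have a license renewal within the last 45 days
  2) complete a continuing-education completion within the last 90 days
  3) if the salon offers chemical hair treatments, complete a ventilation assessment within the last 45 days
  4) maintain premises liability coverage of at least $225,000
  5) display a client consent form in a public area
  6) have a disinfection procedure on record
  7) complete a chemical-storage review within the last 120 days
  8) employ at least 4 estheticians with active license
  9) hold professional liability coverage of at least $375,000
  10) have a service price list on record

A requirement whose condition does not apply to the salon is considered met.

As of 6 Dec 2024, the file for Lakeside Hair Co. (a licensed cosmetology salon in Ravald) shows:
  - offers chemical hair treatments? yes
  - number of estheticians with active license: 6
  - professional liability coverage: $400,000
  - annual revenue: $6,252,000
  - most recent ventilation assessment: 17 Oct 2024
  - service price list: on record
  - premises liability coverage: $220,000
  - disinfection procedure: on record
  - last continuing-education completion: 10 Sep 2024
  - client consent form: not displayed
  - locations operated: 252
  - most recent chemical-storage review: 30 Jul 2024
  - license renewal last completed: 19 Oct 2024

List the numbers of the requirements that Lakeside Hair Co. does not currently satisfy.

1. license renewal 48 days ago vs limit 45 → not met
2. continuing-education completion 87 days ago vs limit 90 → met
3. condition 'offers chemical hair treatments' holds; ventilation assessment 50 days ago vs limit 45 → not met
4. premises liability coverage $220,000 < $225,000 → not met
5. client consent form absent → not met
6. disinfection procedure present → met
7. chemical-storage review 129 days ago vs limit 120 → not met
8. estheticians with active license 6 ≥ 4 → met
9. professional liability coverage $400,000 ≥ $375,000 → met
10. service price list present → met
Not met: 1, 3, 4, 5, 7

1, 3, 4, 5, 7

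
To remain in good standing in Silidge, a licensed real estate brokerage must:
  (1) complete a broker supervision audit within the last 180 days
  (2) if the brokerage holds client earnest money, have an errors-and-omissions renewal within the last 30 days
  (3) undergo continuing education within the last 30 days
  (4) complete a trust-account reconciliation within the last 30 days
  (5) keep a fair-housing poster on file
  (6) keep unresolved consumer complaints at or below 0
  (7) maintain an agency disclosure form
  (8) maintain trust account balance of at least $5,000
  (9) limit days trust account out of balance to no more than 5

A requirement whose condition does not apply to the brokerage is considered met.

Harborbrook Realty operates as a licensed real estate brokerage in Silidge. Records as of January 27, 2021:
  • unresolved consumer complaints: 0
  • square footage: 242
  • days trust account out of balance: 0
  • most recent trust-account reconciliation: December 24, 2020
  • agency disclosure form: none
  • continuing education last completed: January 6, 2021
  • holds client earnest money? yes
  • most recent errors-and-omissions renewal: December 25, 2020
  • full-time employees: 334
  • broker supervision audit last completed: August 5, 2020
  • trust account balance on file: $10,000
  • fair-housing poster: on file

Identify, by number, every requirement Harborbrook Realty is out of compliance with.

1. broker supervision audit 175 days ago vs limit 180 → met
2. condition 'holds client earnest money' holds; errors-and-omissions renewal 33 days ago vs limit 30 → not met
3. continuing education 21 days ago vs limit 30 → met
4. trust-account reconciliation 34 days ago vs limit 30 → not met
5. fair-housing poster present → met
6. unresolved consumer complaints 0 ≤ 0 → met
7. agency disclosure form absent → not met
8. trust account balance $10,000 ≥ $5,000 → met
9. days trust account out of balance 0 ≤ 5 → met
Not met: 2, 4, 7

2, 4, 7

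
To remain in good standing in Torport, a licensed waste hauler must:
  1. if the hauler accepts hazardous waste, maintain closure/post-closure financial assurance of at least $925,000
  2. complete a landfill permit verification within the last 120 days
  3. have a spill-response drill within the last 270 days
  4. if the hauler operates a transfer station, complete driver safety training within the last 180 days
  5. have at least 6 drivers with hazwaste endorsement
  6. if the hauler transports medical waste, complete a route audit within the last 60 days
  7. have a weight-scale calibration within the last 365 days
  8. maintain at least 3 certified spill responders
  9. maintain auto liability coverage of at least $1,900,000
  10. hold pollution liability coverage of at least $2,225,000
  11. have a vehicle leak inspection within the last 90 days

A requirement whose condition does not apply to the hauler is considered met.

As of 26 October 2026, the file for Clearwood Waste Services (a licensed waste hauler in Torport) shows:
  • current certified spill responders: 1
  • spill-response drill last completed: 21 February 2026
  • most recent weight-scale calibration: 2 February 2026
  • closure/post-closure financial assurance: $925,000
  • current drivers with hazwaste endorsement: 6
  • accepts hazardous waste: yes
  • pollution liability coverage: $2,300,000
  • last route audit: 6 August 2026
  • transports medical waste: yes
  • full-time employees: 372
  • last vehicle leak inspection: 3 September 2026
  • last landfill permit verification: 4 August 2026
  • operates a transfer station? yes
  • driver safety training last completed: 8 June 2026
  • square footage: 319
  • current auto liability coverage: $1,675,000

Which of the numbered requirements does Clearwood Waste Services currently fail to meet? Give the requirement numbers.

6, 8, 9

1. condition 'accepts hazardous waste' holds; closure/post-closure financial assurance $925,000 ≥ $925,000 → met
2. landfill permit verification 83 days ago vs limit 120 → met
3. spill-response drill 247 days ago vs limit 270 → met
4. condition 'operates a transfer station' holds; driver safety training 140 days ago vs limit 180 → met
5. drivers with hazwaste endorsement 6 ≥ 6 → met
6. condition 'transports medical waste' holds; route audit 81 days ago vs limit 60 → not met
7. weight-scale calibration 266 days ago vs limit 365 → met
8. certified spill responders 1 < 3 → not met
9. auto liability coverage $1,675,000 < $1,900,000 → not met
10. pollution liability coverage $2,300,000 ≥ $2,225,000 → met
11. vehicle leak inspection 53 days ago vs limit 90 → met
Not met: 6, 8, 9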